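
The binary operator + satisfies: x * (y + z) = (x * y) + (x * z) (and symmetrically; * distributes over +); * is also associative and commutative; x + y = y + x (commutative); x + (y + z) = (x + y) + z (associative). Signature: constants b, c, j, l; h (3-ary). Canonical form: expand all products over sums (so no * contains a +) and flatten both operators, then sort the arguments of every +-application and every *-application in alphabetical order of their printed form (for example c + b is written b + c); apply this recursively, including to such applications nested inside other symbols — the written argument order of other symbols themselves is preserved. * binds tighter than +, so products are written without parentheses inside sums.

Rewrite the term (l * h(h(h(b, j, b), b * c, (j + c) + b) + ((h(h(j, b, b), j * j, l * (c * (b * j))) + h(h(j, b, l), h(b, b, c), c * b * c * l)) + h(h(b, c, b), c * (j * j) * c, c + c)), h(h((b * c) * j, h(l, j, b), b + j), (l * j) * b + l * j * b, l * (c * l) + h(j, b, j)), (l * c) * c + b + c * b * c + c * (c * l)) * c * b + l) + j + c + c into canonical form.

Answer: b * c * h(h(h(b, c, b), c * c * j * j, c + c) + h(h(b, j, b), b * c, b + c + j) + h(h(j, b, b), j * j, b * c * j * l) + h(h(j, b, l), h(b, b, c), b * c * c * l), h(h(b * c * j, h(l, j, b), b + j), b * j * l + b * j * l, c * l * l + h(j, b, j)), b + b * c * c + c * c * l + c * c * l) * l + c + c + j + l

Derivation:
Flatten:  b * c * h(h(h(b, c, b), c * c * j * j, c + c) + h(h(b, j, b), b * c, b + c + j) + h(h(j, b, b), j * j, b * c * j * l) + h(h(j, b, l), h(b, b, c), b * c * c * l), h(h(b * c * j, h(l, j, b), b + j), b * j * l + b * j * l, c * l * l + h(j, b, j)), b + b * c * c + c * c * l + c * c * l) * l + l + j + c + c
Order the arguments:  b * c * h(h(h(b, c, b), c * c * j * j, c + c) + h(h(b, j, b), b * c, b + c + j) + h(h(j, b, b), j * j, b * c * j * l) + h(h(j, b, l), h(b, b, c), b * c * c * l), h(h(b * c * j, h(l, j, b), b + j), b * j * l + b * j * l, c * l * l + h(j, b, j)), b + b * c * c + c * c * l + c * c * l) * l + c + c + j + l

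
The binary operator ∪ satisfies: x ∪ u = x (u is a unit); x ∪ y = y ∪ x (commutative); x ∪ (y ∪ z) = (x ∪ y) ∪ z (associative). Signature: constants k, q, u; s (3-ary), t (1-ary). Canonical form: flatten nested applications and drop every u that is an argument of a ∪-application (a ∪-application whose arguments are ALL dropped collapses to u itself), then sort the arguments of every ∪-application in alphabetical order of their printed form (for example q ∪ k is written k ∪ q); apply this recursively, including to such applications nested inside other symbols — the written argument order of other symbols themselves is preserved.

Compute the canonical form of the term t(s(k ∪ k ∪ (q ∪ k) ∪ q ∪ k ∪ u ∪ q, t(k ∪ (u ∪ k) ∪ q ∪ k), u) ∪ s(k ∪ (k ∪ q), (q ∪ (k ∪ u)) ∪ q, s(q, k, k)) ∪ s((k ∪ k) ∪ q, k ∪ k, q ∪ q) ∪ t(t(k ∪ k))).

Answer: t(s(k ∪ k ∪ k ∪ k ∪ q ∪ q ∪ q, t(k ∪ k ∪ k ∪ q), u) ∪ s(k ∪ k ∪ q, k ∪ k, q ∪ q) ∪ s(k ∪ k ∪ q, k ∪ q ∪ q, s(q, k, k)) ∪ t(t(k ∪ k)))

Derivation:
Work inside:  s(k ∪ k ∪ (q ∪ k) ∪ q ∪ k ∪ u ∪ q, t(k ∪ (u ∪ k) ∪ q ∪ k), u) ∪ s(k ∪ (k ∪ q), (q ∪ (k ∪ u)) ∪ q, s(q, k, k)) ∪ s((k ∪ k) ∪ q, k ∪ k, q ∪ q) ∪ t(t(k ∪ k))
Inside:  s(k ∪ k ∪ (q ∪ k) ∪ q ∪ k ∪ u ∪ q, t(k ∪ (u ∪ k) ∪ q ∪ k), u)  →  s(k ∪ k ∪ k ∪ k ∪ q ∪ q ∪ q, t(k ∪ k ∪ k ∪ q), u)
Inside:  s(k ∪ (k ∪ q), (q ∪ (k ∪ u)) ∪ q, s(q, k, k))  →  s(k ∪ k ∪ q, k ∪ q ∪ q, s(q, k, k))
Canonicalize subterm:  s((k ∪ k) ∪ q, k ∪ k, q ∪ q)  →  s(k ∪ k ∪ q, k ∪ k, q ∪ q)
Sort:  s(k ∪ k ∪ k ∪ k ∪ q ∪ q ∪ q, t(k ∪ k ∪ k ∪ q), u) ∪ s(k ∪ k ∪ q, k ∪ k, q ∪ q) ∪ s(k ∪ k ∪ q, k ∪ q ∪ q, s(q, k, k)) ∪ t(t(k ∪ k))
Put back:  t(s(k ∪ k ∪ k ∪ k ∪ q ∪ q ∪ q, t(k ∪ k ∪ k ∪ q), u) ∪ s(k ∪ k ∪ q, k ∪ k, q ∪ q) ∪ s(k ∪ k ∪ q, k ∪ q ∪ q, s(q, k, k)) ∪ t(t(k ∪ k)))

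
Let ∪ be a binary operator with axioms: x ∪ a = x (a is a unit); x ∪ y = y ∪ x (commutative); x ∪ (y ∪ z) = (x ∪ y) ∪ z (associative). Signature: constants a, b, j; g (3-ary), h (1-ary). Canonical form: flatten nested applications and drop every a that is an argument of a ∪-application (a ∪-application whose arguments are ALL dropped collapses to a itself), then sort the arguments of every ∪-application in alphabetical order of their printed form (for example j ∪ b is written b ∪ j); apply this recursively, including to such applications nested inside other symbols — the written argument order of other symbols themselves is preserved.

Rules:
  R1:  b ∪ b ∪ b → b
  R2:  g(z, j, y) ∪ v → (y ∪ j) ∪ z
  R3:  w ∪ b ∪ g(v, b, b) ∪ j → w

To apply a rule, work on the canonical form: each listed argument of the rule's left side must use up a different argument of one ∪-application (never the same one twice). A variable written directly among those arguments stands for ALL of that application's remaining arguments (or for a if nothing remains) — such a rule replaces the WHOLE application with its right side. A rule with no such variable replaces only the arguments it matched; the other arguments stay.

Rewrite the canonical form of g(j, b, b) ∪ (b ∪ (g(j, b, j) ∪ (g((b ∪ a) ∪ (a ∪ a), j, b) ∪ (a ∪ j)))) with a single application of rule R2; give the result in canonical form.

Answer: b ∪ b ∪ j

Derivation:
Canonical form:  b ∪ g(b, j, b) ∪ g(j, b, b) ∪ g(j, b, j) ∪ j
Apply R2:  consuming g(b, j, b);  v := b ∪ g(j, b, b) ∪ g(j, b, j) ∪ j, y := b, z := b
Every leftover argument binds to the variable; the entire application is replaced.
Giving:  b ∪ b ∪ j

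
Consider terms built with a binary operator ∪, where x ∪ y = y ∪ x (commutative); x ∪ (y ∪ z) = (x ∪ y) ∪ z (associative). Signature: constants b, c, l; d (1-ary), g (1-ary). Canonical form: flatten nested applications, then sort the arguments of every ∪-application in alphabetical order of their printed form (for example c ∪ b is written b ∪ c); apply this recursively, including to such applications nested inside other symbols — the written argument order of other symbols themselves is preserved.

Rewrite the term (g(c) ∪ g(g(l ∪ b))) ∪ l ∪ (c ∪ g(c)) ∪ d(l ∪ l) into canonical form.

Answer: c ∪ d(l ∪ l) ∪ g(c) ∪ g(c) ∪ g(g(b ∪ l)) ∪ l

Derivation:
Merge nested applications:  g(c) ∪ g(g(l ∪ b)) ∪ l ∪ c ∪ g(c) ∪ d(l ∪ l)
Simplify inside:  g(g(l ∪ b))  →  g(g(b ∪ l))
Sort arguments:  c ∪ d(l ∪ l) ∪ g(c) ∪ g(c) ∪ g(g(b ∪ l)) ∪ l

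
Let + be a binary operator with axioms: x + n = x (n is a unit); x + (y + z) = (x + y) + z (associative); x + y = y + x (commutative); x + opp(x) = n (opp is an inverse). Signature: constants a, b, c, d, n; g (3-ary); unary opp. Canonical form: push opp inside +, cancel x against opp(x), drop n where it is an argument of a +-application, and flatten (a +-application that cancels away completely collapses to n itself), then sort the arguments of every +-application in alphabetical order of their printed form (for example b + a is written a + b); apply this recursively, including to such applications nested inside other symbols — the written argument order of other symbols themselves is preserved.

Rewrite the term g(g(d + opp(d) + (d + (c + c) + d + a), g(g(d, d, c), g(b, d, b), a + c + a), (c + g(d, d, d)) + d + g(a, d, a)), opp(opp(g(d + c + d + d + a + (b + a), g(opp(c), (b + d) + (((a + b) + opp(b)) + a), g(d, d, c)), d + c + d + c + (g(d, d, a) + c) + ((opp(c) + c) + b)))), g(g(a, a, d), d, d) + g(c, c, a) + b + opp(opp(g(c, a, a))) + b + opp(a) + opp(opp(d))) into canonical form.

Focus inside:  g(g(a, a, d), d, d) + g(c, c, a) + b + opp(opp(g(c, a, a))) + b + opp(a) + opp(opp(d))
Push opp inside:  distribute opp over + and collapse double opp
Collect terms:  g(g(a, a, d), d, d) + g(c, c, a) + b + b + g(c, a, a) + opp(a) + d
Sort arguments:  b + b + d + g(c, a, a) + g(c, c, a) + g(g(a, a, d), d, d) + opp(a)
Reassemble:  g(g(a + c + c + d + d, g(g(d, d, c), g(b, d, b), a + a + c), c + d + g(a, d, a) + g(d, d, d)), g(a + a + b + c + d + d + d, g(opp(c), a + a + b + d, g(d, d, c)), b + c + c + c + d + d + g(d, d, a)), b + b + d + g(c, a, a) + g(c, c, a) + g(g(a, a, d), d, d) + opp(a))

Answer: g(g(a + c + c + d + d, g(g(d, d, c), g(b, d, b), a + a + c), c + d + g(a, d, a) + g(d, d, d)), g(a + a + b + c + d + d + d, g(opp(c), a + a + b + d, g(d, d, c)), b + c + c + c + d + d + g(d, d, a)), b + b + d + g(c, a, a) + g(c, c, a) + g(g(a, a, d), d, d) + opp(a))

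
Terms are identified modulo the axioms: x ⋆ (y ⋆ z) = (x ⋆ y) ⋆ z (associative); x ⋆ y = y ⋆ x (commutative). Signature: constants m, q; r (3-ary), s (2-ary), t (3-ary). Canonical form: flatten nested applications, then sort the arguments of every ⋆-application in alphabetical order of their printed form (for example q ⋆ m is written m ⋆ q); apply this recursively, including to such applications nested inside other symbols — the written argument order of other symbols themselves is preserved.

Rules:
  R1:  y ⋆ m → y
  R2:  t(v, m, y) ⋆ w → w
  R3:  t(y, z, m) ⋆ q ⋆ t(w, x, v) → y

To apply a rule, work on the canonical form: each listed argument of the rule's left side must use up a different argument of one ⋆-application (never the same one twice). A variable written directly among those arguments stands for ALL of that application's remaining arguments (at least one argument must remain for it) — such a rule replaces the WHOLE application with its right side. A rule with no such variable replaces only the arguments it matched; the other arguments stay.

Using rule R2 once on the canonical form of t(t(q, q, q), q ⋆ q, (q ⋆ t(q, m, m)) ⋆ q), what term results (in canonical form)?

Canonical form:  t(t(q, q, q), q ⋆ q, q ⋆ q ⋆ t(q, m, m))
Apply R2:  consuming t(q, m, m);  v := q, w := q ⋆ q, y := m
Every leftover argument binds to the variable; the entire application is replaced.
Giving:  t(t(q, q, q), q ⋆ q, q ⋆ q)

Answer: t(t(q, q, q), q ⋆ q, q ⋆ q)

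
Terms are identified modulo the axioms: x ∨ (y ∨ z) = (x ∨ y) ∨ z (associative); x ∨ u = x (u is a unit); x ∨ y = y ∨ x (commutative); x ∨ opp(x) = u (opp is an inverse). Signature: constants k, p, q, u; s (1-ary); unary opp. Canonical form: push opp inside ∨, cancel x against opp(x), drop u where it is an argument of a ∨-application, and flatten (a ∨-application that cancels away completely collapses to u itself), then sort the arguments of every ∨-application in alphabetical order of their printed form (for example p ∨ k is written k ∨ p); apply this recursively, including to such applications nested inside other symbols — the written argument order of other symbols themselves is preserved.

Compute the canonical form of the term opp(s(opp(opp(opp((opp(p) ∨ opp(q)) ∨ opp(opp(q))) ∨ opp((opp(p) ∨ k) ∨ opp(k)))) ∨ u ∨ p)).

Answer: opp(s(p ∨ p ∨ p))

Derivation:
Push opp inside:  distribute opp over ∨ and collapse double opp
Collect terms:  opp(s(p ∨ p ∨ p))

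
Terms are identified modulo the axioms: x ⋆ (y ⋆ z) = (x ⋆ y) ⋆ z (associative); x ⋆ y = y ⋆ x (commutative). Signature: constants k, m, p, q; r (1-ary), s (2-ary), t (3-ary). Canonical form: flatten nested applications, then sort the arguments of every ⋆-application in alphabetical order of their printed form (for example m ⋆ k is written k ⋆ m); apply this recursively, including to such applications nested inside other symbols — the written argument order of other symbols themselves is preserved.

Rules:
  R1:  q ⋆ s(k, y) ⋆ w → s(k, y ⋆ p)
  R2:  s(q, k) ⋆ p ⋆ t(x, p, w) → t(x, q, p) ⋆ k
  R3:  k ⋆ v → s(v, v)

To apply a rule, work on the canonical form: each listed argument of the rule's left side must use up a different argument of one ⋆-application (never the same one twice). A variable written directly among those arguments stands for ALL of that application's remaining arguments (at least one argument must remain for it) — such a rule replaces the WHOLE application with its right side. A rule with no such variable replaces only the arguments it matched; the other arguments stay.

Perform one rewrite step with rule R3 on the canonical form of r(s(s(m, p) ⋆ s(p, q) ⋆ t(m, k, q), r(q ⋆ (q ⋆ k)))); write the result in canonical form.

Canonical form:  r(s(s(m, p) ⋆ s(p, q) ⋆ t(m, k, q), r(k ⋆ q ⋆ q)))
R3 matches:  uses k;  v := q ⋆ q
Every leftover argument binds to the variable; the entire application is replaced.
Giving:  r(s(s(m, p) ⋆ s(p, q) ⋆ t(m, k, q), r(s(q ⋆ q, q ⋆ q))))

Answer: r(s(s(m, p) ⋆ s(p, q) ⋆ t(m, k, q), r(s(q ⋆ q, q ⋆ q))))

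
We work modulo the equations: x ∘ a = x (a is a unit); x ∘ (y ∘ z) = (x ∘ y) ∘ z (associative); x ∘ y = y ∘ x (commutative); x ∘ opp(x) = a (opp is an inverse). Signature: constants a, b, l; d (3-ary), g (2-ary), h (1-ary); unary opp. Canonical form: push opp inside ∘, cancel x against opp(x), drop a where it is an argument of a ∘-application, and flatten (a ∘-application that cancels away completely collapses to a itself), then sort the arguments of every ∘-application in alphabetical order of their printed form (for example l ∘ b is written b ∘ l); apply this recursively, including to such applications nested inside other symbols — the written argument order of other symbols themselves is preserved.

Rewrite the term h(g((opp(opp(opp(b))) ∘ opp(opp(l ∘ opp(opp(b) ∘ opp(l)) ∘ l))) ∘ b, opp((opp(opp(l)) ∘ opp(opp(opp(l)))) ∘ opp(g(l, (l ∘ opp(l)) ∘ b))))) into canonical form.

Answer: h(g(b ∘ l ∘ l ∘ l, g(l, b)))

Derivation:
Descend into:  (opp(opp(l)) ∘ opp(opp(opp(l)))) ∘ opp(g(l, (l ∘ opp(l)) ∘ b))
Push opp inside:  distribute opp over ∘ and collapse double opp
Cancel inverse pairs:  l cancels
Combine occurrences:  opp(g(l, b))
Reassemble:  h(g(b ∘ l ∘ l ∘ l, g(l, b)))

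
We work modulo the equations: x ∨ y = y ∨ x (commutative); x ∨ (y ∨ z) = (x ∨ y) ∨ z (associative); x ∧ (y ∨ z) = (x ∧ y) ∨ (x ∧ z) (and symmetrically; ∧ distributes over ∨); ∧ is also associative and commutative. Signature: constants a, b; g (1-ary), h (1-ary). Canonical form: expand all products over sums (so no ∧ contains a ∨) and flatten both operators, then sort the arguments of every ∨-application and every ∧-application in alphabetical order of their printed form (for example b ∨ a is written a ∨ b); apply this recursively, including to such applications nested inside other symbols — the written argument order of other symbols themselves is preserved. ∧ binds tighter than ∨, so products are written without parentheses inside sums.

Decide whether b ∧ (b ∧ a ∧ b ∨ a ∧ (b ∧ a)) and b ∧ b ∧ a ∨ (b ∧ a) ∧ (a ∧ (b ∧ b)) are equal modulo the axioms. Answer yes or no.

Answer: no — a ∧ a ∧ b ∧ b ∨ a ∧ b ∧ b ∧ b vs a ∧ a ∧ b ∧ b ∧ b ∨ a ∧ b ∧ b

Derivation:
Left:  b ∧ (b ∧ a ∧ b ∨ a ∧ (b ∧ a))
  Expand:  a ∧ b ∧ b ∧ b ∨ a ∧ a ∧ b ∧ b
  Sort:  a ∧ a ∧ b ∧ b ∨ a ∧ b ∧ b ∧ b
Right:  b ∧ b ∧ a ∨ (b ∧ a) ∧ (a ∧ (b ∧ b))
  Flatten:  a ∧ b ∧ b ∨ a ∧ a ∧ b ∧ b ∧ b
  Sort:  a ∧ a ∧ b ∧ b ∧ b ∨ a ∧ b ∧ b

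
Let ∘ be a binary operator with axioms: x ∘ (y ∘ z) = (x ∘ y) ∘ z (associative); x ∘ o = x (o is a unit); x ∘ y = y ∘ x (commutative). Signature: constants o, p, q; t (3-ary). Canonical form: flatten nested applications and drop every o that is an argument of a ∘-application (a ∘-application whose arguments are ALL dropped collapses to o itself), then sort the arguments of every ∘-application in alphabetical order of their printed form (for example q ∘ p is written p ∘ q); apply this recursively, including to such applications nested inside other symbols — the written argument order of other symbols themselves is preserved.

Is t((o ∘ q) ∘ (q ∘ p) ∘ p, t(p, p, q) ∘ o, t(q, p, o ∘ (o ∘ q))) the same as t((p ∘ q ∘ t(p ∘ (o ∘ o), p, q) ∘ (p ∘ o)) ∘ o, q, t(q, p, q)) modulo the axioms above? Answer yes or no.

Left:  t((o ∘ q) ∘ (q ∘ p) ∘ p, t(p, p, q) ∘ o, t(q, p, o ∘ (o ∘ q)))
  Descend into:  (o ∘ q) ∘ (q ∘ p) ∘ p
  Merge nested applications:  o ∘ q ∘ q ∘ p ∘ p
  Drop the unit:  drop o
  Order the arguments:  p ∘ p ∘ q ∘ q
  Rebuild:  t(p ∘ p ∘ q ∘ q, t(p, p, q), t(q, p, q))
Right:  t((p ∘ q ∘ t(p ∘ (o ∘ o), p, q) ∘ (p ∘ o)) ∘ o, q, t(q, p, q))
  Focus inside:  (p ∘ q ∘ t(p ∘ (o ∘ o), p, q) ∘ (p ∘ o)) ∘ o
  Merge nested applications:  p ∘ q ∘ t(p ∘ (o ∘ o), p, q) ∘ p ∘ o ∘ o
  Inside:  t(p ∘ (o ∘ o), p, q)  →  t(p, p, q)
  Units out:  drop o (×2)
  Order the arguments:  p ∘ p ∘ q ∘ t(p, p, q)
  Put back:  t(p ∘ p ∘ q ∘ t(p, p, q), q, t(q, p, q))

Answer: no — t(p ∘ p ∘ q ∘ q, t(p, p, q), t(q, p, q)) vs t(p ∘ p ∘ q ∘ t(p, p, q), q, t(q, p, q))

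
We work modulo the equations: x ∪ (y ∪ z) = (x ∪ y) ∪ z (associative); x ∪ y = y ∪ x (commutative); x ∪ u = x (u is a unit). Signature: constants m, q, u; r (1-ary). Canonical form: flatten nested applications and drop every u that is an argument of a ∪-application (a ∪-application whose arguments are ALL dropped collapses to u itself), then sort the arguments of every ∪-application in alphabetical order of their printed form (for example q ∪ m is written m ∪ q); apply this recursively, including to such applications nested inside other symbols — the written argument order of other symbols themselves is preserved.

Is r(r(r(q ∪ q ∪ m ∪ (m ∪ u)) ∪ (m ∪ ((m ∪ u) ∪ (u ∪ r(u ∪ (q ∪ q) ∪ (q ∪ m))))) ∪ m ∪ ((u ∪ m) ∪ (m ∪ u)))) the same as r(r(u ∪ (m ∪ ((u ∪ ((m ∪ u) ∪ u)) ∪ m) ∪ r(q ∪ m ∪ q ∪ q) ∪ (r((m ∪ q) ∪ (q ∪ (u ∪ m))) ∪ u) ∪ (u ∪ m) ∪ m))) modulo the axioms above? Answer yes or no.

Answer: yes — both canonical forms are r(r(m ∪ m ∪ m ∪ m ∪ m ∪ r(m ∪ m ∪ q ∪ q) ∪ r(m ∪ q ∪ q ∪ q)))

Derivation:
Left:  r(r(r(q ∪ q ∪ m ∪ (m ∪ u)) ∪ (m ∪ ((m ∪ u) ∪ (u ∪ r(u ∪ (q ∪ q) ∪ (q ∪ m))))) ∪ m ∪ ((u ∪ m) ∪ (m ∪ u))))
  Descend into:  r(q ∪ q ∪ m ∪ (m ∪ u)) ∪ (m ∪ ((m ∪ u) ∪ (u ∪ r(u ∪ (q ∪ q) ∪ (q ∪ m))))) ∪ m ∪ ((u ∪ m) ∪ (m ∪ u))
  Merge nested applications:  r(q ∪ q ∪ m ∪ (m ∪ u)) ∪ m ∪ m ∪ u ∪ u ∪ r(u ∪ (q ∪ q) ∪ (q ∪ m)) ∪ m ∪ u ∪ m ∪ m ∪ u
  Simplify inside:  r(q ∪ q ∪ m ∪ (m ∪ u))  →  r(m ∪ m ∪ q ∪ q)
  Simplify inside:  r(u ∪ (q ∪ q) ∪ (q ∪ m))  →  r(m ∪ q ∪ q ∪ q)
  Units out:  drop u (×4)
  Sort arguments:  m ∪ m ∪ m ∪ m ∪ m ∪ r(m ∪ m ∪ q ∪ q) ∪ r(m ∪ q ∪ q ∪ q)
  Put back:  r(r(m ∪ m ∪ m ∪ m ∪ m ∪ r(m ∪ m ∪ q ∪ q) ∪ r(m ∪ q ∪ q ∪ q)))
Right:  r(r(u ∪ (m ∪ ((u ∪ ((m ∪ u) ∪ u)) ∪ m) ∪ r(q ∪ m ∪ q ∪ q) ∪ (r((m ∪ q) ∪ (q ∪ (u ∪ m))) ∪ u) ∪ (u ∪ m) ∪ m)))
  Focus inside:  u ∪ (m ∪ ((u ∪ ((m ∪ u) ∪ u)) ∪ m) ∪ r(q ∪ m ∪ q ∪ q) ∪ (r((m ∪ q) ∪ (q ∪ (u ∪ m))) ∪ u) ∪ (u ∪ m) ∪ m)
  Un-nest:  u ∪ m ∪ u ∪ m ∪ u ∪ u ∪ m ∪ r(q ∪ m ∪ q ∪ q) ∪ r((m ∪ q) ∪ (q ∪ (u ∪ m))) ∪ u ∪ u ∪ m ∪ m
  Inside:  r(q ∪ m ∪ q ∪ q)  →  r(m ∪ q ∪ q ∪ q)
  Simplify inside:  r((m ∪ q) ∪ (q ∪ (u ∪ m)))  →  r(m ∪ m ∪ q ∪ q)
  Drop the unit:  drop u (×6)
  Sort:  m ∪ m ∪ m ∪ m ∪ m ∪ r(m ∪ m ∪ q ∪ q) ∪ r(m ∪ q ∪ q ∪ q)
  Rebuild:  r(r(m ∪ m ∪ m ∪ m ∪ m ∪ r(m ∪ m ∪ q ∪ q) ∪ r(m ∪ q ∪ q ∪ q)))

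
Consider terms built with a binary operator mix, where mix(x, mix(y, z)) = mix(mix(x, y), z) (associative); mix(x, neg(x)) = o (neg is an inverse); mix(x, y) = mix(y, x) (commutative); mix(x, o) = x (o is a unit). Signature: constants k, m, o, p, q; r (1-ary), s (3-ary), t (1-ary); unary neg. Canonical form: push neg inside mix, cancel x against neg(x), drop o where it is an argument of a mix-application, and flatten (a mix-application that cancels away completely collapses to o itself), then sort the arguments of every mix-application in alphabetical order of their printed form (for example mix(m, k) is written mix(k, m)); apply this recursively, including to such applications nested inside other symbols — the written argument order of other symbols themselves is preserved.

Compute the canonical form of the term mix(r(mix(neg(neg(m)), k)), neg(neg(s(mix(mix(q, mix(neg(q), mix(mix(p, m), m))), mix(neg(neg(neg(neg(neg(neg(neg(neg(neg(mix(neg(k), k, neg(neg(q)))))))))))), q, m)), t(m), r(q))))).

Answer: mix(r(mix(k, m)), s(mix(m, m, m, p), t(m), r(q)))

Derivation:
Push neg inside:  distribute neg over mix and collapse double neg
Combine occurrences:  mix(r(mix(k, m)), s(mix(m, m, m, p), t(m), r(q)))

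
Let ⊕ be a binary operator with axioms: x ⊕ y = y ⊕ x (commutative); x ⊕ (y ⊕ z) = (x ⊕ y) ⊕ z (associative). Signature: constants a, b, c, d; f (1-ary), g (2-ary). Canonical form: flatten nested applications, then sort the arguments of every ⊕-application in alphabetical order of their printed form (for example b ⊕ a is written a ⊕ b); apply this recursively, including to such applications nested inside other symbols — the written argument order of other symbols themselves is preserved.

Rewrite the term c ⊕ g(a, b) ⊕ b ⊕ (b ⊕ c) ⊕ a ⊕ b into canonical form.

Flatten:  c ⊕ g(a, b) ⊕ b ⊕ b ⊕ c ⊕ a ⊕ b
Order the arguments:  a ⊕ b ⊕ b ⊕ b ⊕ c ⊕ c ⊕ g(a, b)

Answer: a ⊕ b ⊕ b ⊕ b ⊕ c ⊕ c ⊕ g(a, b)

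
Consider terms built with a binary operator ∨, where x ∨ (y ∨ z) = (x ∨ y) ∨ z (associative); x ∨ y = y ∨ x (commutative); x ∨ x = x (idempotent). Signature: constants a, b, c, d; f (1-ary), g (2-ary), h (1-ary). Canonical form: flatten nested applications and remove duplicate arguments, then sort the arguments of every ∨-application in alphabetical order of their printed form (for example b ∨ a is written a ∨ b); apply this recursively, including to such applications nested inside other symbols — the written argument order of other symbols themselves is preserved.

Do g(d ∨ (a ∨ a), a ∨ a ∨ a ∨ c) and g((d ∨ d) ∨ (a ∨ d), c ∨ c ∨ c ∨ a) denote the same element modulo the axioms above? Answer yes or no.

Answer: yes — both canonical forms are g(a ∨ d, a ∨ c)

Derivation:
Left:  g(d ∨ (a ∨ a), a ∨ a ∨ a ∨ c)
  Work inside:  a ∨ a ∨ a ∨ c
  Drop duplicates:  drop duplicate a, a
  Sort arguments:  a ∨ c
  Put back:  g(a ∨ d, a ∨ c)
Right:  g((d ∨ d) ∨ (a ∨ d), c ∨ c ∨ c ∨ a)
  Focus inside:  (d ∨ d) ∨ (a ∨ d)
  Un-nest:  d ∨ d ∨ a ∨ d
  Idempotence:  drop duplicate d, d
  Sort:  a ∨ d
  Reassemble:  g(a ∨ d, a ∨ c)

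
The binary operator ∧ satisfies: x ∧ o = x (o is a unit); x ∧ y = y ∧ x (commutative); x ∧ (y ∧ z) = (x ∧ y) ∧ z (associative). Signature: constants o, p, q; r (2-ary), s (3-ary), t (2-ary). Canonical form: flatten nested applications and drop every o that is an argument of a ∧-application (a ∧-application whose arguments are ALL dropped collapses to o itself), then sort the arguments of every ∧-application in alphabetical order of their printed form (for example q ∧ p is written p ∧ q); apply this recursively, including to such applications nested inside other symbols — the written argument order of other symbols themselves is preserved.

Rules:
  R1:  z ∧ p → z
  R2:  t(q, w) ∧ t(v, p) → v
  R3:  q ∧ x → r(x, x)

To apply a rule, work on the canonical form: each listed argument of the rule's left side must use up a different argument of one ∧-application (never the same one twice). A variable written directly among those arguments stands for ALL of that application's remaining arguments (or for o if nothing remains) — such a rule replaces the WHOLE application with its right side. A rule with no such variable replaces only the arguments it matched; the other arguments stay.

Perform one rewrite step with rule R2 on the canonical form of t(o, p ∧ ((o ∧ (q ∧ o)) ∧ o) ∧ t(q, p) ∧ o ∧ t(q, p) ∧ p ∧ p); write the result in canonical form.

Answer: t(o, p ∧ p ∧ p ∧ q ∧ q)

Derivation:
Canonical form:  t(o, p ∧ p ∧ p ∧ q ∧ t(q, p) ∧ t(q, p))
R2 matches:  uses t(q, p), t(q, p);  v := q, w := p
New term:  t(o, p ∧ p ∧ p ∧ q ∧ q)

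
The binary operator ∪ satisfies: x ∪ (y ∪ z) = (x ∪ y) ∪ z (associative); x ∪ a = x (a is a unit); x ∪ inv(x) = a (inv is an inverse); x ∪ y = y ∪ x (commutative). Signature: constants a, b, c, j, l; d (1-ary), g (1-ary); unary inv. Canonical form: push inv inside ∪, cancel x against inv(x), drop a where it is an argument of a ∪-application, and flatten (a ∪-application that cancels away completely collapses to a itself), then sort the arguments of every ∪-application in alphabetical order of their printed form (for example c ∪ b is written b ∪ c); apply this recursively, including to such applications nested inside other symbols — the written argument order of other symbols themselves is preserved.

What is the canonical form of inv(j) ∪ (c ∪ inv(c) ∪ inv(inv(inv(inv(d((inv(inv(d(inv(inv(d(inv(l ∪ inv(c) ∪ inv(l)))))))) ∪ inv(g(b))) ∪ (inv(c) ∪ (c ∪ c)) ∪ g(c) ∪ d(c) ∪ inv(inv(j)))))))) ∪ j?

Push inv inside:  distribute inv over ∪ and collapse double inv
Cancel:  j cancels; c cancels
Combine occurrences:  d(c ∪ d(c) ∪ d(d(c)) ∪ g(c) ∪ inv(g(b)) ∪ j)

Answer: d(c ∪ d(c) ∪ d(d(c)) ∪ g(c) ∪ inv(g(b)) ∪ j)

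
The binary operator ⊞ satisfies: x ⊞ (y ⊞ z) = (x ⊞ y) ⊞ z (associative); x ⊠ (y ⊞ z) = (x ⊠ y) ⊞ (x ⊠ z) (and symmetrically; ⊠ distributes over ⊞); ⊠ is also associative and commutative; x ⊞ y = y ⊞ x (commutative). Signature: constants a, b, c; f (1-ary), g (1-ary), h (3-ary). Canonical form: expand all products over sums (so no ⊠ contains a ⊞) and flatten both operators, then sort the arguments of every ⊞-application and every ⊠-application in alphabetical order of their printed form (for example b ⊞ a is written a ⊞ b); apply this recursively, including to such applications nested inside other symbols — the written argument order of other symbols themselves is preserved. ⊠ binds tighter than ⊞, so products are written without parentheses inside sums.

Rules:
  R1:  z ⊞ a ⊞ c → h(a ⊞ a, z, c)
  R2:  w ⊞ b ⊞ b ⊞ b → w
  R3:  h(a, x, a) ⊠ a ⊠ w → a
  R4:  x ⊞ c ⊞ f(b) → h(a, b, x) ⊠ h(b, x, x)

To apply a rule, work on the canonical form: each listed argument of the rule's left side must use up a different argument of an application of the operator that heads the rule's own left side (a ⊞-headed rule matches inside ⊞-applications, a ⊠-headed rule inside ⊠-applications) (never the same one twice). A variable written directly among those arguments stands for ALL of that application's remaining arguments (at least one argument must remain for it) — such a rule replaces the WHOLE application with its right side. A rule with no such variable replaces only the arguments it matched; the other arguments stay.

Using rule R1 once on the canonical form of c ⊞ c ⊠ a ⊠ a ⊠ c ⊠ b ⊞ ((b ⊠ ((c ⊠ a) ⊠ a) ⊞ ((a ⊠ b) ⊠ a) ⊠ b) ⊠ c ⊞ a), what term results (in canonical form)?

Answer: h(a ⊞ a, a ⊠ a ⊠ b ⊠ b ⊠ c ⊞ a ⊠ a ⊠ b ⊠ c ⊠ c ⊞ a ⊠ a ⊠ b ⊠ c ⊠ c, c)

Derivation:
Canonical form:  a ⊞ a ⊠ a ⊠ b ⊠ b ⊠ c ⊞ a ⊠ a ⊠ b ⊠ c ⊠ c ⊞ a ⊠ a ⊠ b ⊠ c ⊠ c ⊞ c
Match R1:  consume a, c;  z := a ⊠ a ⊠ b ⊠ b ⊠ c ⊞ a ⊠ a ⊠ b ⊠ c ⊠ c ⊞ a ⊠ a ⊠ b ⊠ c ⊠ c
Every leftover argument binds to the variable; the entire application is replaced.
Result:  h(a ⊞ a, a ⊠ a ⊠ b ⊠ b ⊠ c ⊞ a ⊠ a ⊠ b ⊠ c ⊠ c ⊞ a ⊠ a ⊠ b ⊠ c ⊠ c, c)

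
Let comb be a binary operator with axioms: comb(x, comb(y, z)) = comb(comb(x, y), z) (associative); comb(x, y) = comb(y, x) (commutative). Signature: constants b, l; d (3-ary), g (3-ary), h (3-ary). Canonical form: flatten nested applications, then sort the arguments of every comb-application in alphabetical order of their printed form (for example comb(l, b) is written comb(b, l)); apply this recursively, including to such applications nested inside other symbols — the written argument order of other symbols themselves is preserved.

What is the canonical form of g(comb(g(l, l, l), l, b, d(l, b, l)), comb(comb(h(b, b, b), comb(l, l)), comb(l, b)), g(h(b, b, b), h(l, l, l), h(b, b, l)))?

Descend into:  comb(comb(h(b, b, b), comb(l, l)), comb(l, b))
Merge nested applications:  comb(h(b, b, b), l, l, l, b)
Sort:  comb(b, h(b, b, b), l, l, l)
Put back:  g(comb(b, d(l, b, l), g(l, l, l), l), comb(b, h(b, b, b), l, l, l), g(h(b, b, b), h(l, l, l), h(b, b, l)))

Answer: g(comb(b, d(l, b, l), g(l, l, l), l), comb(b, h(b, b, b), l, l, l), g(h(b, b, b), h(l, l, l), h(b, b, l)))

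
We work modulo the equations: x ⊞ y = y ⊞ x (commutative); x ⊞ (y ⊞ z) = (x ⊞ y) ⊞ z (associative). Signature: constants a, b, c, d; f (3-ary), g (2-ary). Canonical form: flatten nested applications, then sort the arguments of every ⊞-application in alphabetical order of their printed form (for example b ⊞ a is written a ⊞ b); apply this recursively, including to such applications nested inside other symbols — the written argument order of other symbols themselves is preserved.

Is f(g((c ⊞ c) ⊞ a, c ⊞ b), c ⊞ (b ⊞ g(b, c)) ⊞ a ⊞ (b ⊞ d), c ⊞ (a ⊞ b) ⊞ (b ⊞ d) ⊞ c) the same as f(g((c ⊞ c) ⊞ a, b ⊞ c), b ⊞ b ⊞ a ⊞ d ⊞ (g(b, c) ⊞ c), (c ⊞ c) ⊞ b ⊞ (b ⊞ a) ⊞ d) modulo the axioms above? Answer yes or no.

Answer: yes — both canonical forms are f(g(a ⊞ c ⊞ c, b ⊞ c), a ⊞ b ⊞ b ⊞ c ⊞ d ⊞ g(b, c), a ⊞ b ⊞ b ⊞ c ⊞ c ⊞ d)

Derivation:
Left:  f(g((c ⊞ c) ⊞ a, c ⊞ b), c ⊞ (b ⊞ g(b, c)) ⊞ a ⊞ (b ⊞ d), c ⊞ (a ⊞ b) ⊞ (b ⊞ d) ⊞ c)
  Work inside:  c ⊞ (b ⊞ g(b, c)) ⊞ a ⊞ (b ⊞ d)
  Un-nest:  c ⊞ b ⊞ g(b, c) ⊞ a ⊞ b ⊞ d
  Sort:  a ⊞ b ⊞ b ⊞ c ⊞ d ⊞ g(b, c)
  Rebuild:  f(g(a ⊞ c ⊞ c, b ⊞ c), a ⊞ b ⊞ b ⊞ c ⊞ d ⊞ g(b, c), a ⊞ b ⊞ b ⊞ c ⊞ c ⊞ d)
Right:  f(g((c ⊞ c) ⊞ a, b ⊞ c), b ⊞ b ⊞ a ⊞ d ⊞ (g(b, c) ⊞ c), (c ⊞ c) ⊞ b ⊞ (b ⊞ a) ⊞ d)
  Work inside:  b ⊞ b ⊞ a ⊞ d ⊞ (g(b, c) ⊞ c)
  Un-nest:  b ⊞ b ⊞ a ⊞ d ⊞ g(b, c) ⊞ c
  Order the arguments:  a ⊞ b ⊞ b ⊞ c ⊞ d ⊞ g(b, c)
  Rebuild:  f(g(a ⊞ c ⊞ c, b ⊞ c), a ⊞ b ⊞ b ⊞ c ⊞ d ⊞ g(b, c), a ⊞ b ⊞ b ⊞ c ⊞ c ⊞ d)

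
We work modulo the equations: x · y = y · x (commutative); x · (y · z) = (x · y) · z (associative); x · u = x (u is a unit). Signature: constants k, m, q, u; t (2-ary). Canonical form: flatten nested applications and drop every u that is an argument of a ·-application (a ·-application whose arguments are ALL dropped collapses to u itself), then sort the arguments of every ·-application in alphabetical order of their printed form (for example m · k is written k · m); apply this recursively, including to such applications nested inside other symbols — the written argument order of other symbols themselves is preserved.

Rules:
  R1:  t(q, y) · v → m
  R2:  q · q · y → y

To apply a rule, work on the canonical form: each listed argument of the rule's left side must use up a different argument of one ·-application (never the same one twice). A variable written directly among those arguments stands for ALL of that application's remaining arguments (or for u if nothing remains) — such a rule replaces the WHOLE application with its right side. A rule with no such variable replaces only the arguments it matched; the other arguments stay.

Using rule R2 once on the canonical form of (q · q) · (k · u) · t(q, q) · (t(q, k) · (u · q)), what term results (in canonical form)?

Canonical form:  k · q · q · q · t(q, k) · t(q, q)
Match R2:  consume q, q;  y := k · q · t(q, k) · t(q, q)
The variable takes the whole remainder — replace the entire application.
Giving:  k · q · t(q, k) · t(q, q)

Answer: k · q · t(q, k) · t(q, q)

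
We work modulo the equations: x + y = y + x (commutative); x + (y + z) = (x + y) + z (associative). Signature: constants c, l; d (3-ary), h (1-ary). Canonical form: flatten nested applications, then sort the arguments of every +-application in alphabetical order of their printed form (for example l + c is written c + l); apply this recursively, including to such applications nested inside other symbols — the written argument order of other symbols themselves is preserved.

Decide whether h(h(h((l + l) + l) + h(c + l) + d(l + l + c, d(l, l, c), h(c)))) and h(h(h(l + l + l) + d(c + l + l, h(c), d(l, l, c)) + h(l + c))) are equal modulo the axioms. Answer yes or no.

Answer: no — h(h(d(c + l + l, d(l, l, c), h(c)) + h(c + l) + h(l + l + l))) vs h(h(d(c + l + l, h(c), d(l, l, c)) + h(c + l) + h(l + l + l)))

Derivation:
Left:  h(h(h((l + l) + l) + h(c + l) + d(l + l + c, d(l, l, c), h(c))))
  Focus inside:  h((l + l) + l) + h(c + l) + d(l + l + c, d(l, l, c), h(c))
  Simplify inside:  h((l + l) + l)  →  h(l + l + l)
  Canonicalize subterm:  d(l + l + c, d(l, l, c), h(c))  →  d(c + l + l, d(l, l, c), h(c))
  Sort:  d(c + l + l, d(l, l, c), h(c)) + h(c + l) + h(l + l + l)
  Rebuild:  h(h(d(c + l + l, d(l, l, c), h(c)) + h(c + l) + h(l + l + l)))
Right:  h(h(h(l + l + l) + d(c + l + l, h(c), d(l, l, c)) + h(l + c)))
  Work inside:  h(l + l + l) + d(c + l + l, h(c), d(l, l, c)) + h(l + c)
  Simplify inside:  h(l + c)  →  h(c + l)
  Sort:  d(c + l + l, h(c), d(l, l, c)) + h(c + l) + h(l + l + l)
  Put back:  h(h(d(c + l + l, h(c), d(l, l, c)) + h(c + l) + h(l + l + l)))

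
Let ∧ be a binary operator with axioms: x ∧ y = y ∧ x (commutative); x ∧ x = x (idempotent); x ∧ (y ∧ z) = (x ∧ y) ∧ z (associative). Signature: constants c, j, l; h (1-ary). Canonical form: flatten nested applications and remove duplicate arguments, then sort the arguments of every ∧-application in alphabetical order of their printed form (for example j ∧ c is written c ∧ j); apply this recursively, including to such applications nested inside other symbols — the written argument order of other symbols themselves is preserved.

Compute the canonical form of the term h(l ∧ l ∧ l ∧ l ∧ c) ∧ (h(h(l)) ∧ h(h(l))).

Answer: h(c ∧ l) ∧ h(h(l))

Derivation:
Un-nest:  h(l ∧ l ∧ l ∧ l ∧ c) ∧ h(h(l)) ∧ h(h(l))
Canonicalize subterm:  h(l ∧ l ∧ l ∧ l ∧ c)  →  h(c ∧ l)
Deduplicate:  drop duplicate h(h(l))
Order the arguments:  h(c ∧ l) ∧ h(h(l))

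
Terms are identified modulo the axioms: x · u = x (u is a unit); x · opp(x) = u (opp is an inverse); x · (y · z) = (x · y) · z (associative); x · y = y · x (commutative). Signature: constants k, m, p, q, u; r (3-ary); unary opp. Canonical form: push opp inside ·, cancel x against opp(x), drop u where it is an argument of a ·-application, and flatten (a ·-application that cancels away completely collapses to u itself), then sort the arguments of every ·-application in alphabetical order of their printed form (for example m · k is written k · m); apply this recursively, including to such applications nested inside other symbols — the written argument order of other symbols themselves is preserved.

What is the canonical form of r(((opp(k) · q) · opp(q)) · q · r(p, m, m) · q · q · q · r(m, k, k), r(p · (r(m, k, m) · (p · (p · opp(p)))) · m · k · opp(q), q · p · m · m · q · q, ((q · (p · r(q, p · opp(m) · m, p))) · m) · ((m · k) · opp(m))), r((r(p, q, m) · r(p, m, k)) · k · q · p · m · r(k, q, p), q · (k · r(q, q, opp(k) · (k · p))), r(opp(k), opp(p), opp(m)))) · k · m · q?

Collect:  r(opp(k) · q · q · q · q · r(m, k, k) · r(p, m, m), r(k · m · opp(q) · p · p · r(m, k, m), m · m · p · q · q · q, k · m · p · q · r(q, p, p)), r(k · m · p · q · r(k, q, p) · r(p, m, k) · r(p, q, m), k · q · r(q, q, p), r(opp(k), opp(p), opp(m)))) · k · m · q
Order the arguments:  k · m · q · r(opp(k) · q · q · q · q · r(m, k, k) · r(p, m, m), r(k · m · opp(q) · p · p · r(m, k, m), m · m · p · q · q · q, k · m · p · q · r(q, p, p)), r(k · m · p · q · r(k, q, p) · r(p, m, k) · r(p, q, m), k · q · r(q, q, p), r(opp(k), opp(p), opp(m))))

Answer: k · m · q · r(opp(k) · q · q · q · q · r(m, k, k) · r(p, m, m), r(k · m · opp(q) · p · p · r(m, k, m), m · m · p · q · q · q, k · m · p · q · r(q, p, p)), r(k · m · p · q · r(k, q, p) · r(p, m, k) · r(p, q, m), k · q · r(q, q, p), r(opp(k), opp(p), opp(m))))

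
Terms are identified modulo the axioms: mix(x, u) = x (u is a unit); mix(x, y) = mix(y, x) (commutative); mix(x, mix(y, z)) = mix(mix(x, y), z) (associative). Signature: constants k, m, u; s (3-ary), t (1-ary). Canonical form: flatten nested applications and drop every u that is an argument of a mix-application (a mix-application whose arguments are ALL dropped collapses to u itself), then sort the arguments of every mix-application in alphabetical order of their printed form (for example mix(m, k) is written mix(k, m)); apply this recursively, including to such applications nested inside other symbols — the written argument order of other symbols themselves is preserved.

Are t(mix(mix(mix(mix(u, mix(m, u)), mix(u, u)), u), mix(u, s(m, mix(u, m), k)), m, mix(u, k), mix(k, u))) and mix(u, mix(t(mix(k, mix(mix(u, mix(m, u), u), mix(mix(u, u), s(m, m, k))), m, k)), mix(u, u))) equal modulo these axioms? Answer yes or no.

Left:  t(mix(mix(mix(mix(u, mix(m, u)), mix(u, u)), u), mix(u, s(m, mix(u, m), k)), m, mix(u, k), mix(k, u)))
  Work inside:  mix(mix(mix(mix(u, mix(m, u)), mix(u, u)), u), mix(u, s(m, mix(u, m), k)), m, mix(u, k), mix(k, u))
  Un-nest:  mix(u, m, u, u, u, u, u, s(m, mix(u, m), k), m, u, k, k, u)
  Inside:  s(m, mix(u, m), k)  →  s(m, m, k)
  Units out:  drop u (×8)
  Sort arguments:  mix(k, k, m, m, s(m, m, k))
  Reassemble:  t(mix(k, k, m, m, s(m, m, k)))
Right:  mix(u, mix(t(mix(k, mix(mix(u, mix(m, u), u), mix(mix(u, u), s(m, m, k))), m, k)), mix(u, u)))
  Merge nested applications:  mix(u, t(mix(k, mix(mix(u, mix(m, u), u), mix(mix(u, u), s(m, m, k))), m, k)), u, u)
  Canonicalize subterm:  t(mix(k, mix(mix(u, mix(m, u), u), mix(mix(u, u), s(m, m, k))), m, k))  →  t(mix(k, k, m, m, s(m, m, k)))
  Units out:  drop u (×3)
  Order the arguments:  t(mix(k, k, m, m, s(m, m, k)))

Answer: yes — both canonical forms are t(mix(k, k, m, m, s(m, m, k)))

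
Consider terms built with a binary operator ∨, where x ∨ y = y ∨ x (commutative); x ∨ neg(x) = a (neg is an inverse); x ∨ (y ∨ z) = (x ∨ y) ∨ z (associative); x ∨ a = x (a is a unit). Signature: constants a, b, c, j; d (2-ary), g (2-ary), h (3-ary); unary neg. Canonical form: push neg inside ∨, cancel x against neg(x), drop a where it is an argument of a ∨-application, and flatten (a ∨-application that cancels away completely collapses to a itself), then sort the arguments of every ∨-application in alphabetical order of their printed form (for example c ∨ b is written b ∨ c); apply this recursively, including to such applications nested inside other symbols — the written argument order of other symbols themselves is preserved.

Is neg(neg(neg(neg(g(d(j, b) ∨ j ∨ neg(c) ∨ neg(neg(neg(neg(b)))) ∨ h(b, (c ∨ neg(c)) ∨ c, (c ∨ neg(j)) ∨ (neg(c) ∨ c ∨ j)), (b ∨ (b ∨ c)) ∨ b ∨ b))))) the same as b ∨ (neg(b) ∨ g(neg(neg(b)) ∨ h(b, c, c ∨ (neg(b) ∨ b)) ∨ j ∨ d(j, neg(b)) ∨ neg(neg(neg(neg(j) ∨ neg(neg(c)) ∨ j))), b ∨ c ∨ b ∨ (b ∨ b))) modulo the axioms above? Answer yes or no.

Left:  neg(neg(neg(neg(g(d(j, b) ∨ j ∨ neg(c) ∨ neg(neg(neg(neg(b)))) ∨ h(b, (c ∨ neg(c)) ∨ c, (c ∨ neg(j)) ∨ (neg(c) ∨ c ∨ j)), (b ∨ (b ∨ c)) ∨ b ∨ b)))))
  Push neg inside:  distribute neg over ∨ and collapse double neg
  Collect terms:  g(b ∨ d(j, b) ∨ h(b, c, c) ∨ j ∨ neg(c), b ∨ b ∨ b ∨ b ∨ c)
Right:  b ∨ (neg(b) ∨ g(neg(neg(b)) ∨ h(b, c, c ∨ (neg(b) ∨ b)) ∨ j ∨ d(j, neg(b)) ∨ neg(neg(neg(neg(j) ∨ neg(neg(c)) ∨ j))), b ∨ c ∨ b ∨ (b ∨ b)))
  Push neg inside:  distribute neg over ∨ and collapse double neg
  Cancel inverse pairs:  b cancels
  Combine occurrences:  g(b ∨ d(j, neg(b)) ∨ h(b, c, c) ∨ j ∨ neg(c), b ∨ b ∨ b ∨ b ∨ c)

Answer: no — g(b ∨ d(j, b) ∨ h(b, c, c) ∨ j ∨ neg(c), b ∨ b ∨ b ∨ b ∨ c) vs g(b ∨ d(j, neg(b)) ∨ h(b, c, c) ∨ j ∨ neg(c), b ∨ b ∨ b ∨ b ∨ c)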